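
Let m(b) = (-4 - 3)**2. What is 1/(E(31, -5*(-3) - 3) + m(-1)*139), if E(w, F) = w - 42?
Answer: 1/6800 ≈ 0.00014706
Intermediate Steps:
E(w, F) = -42 + w
m(b) = 49 (m(b) = (-7)**2 = 49)
1/(E(31, -5*(-3) - 3) + m(-1)*139) = 1/((-42 + 31) + 49*139) = 1/(-11 + 6811) = 1/6800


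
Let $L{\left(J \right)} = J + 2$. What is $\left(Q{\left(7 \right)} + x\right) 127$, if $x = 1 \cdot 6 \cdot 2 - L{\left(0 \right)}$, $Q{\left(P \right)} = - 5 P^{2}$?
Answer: $-29845$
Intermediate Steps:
$L{\left(J \right)} = 2 + J$
$x = 10$ ($x = 1 \cdot 6 \cdot 2 - \left(2 + 0\right) = 6 \cdot 2 - 2 = 12 - 2 = 10$)
$\left(Q{\left(7 \right)} + x\right) 127 = \left(- 5 \cdot 7^{2} + 10\right) 127 = \left(\left(-5\right) 49 + 10\right) 127 = \left(-245 + 10\right) 127 = \left(-235\right) 127 = -29845$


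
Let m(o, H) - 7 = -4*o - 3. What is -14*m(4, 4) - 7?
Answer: 161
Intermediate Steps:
m(o, H) = 4 - 4*o (m(o, H) = 7 + (-4*o - 3) = 7 + (-3 - 4*o) = 4 - 4*o)
-14*m(4, 4) - 7 = -14*(4 - 4*4) - 7 = -14*(4 - 16) - 7 = -14*(-12) - 7 = 168 - 7 = 161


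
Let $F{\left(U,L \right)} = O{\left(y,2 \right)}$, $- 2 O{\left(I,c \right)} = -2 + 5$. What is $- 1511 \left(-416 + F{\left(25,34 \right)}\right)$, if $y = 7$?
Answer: $\frac{1261685}{2} \approx 6.3084 \cdot 10^{5}$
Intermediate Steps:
$O{\left(I,c \right)} = - \frac{3}{2}$ ($O{\left(I,c \right)} = - \frac{-2 + 5}{2} = \left(- \frac{1}{2}\right) 3 = - \frac{3}{2}$)
$F{\left(U,L \right)} = - \frac{3}{2}$
$- 1511 \left(-416 + F{\left(25,34 \right)}\right) = - 1511 \left(-416 - \frac{3}{2}\right) = \left(-1511\right) \left(- \frac{835}{2}\right) = \frac{1261685}{2}$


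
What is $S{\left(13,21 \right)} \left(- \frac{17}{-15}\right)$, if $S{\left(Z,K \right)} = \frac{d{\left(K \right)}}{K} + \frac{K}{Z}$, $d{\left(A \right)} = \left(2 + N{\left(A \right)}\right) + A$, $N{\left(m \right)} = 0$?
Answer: $\frac{2516}{819} \approx 3.072$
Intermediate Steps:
$d{\left(A \right)} = 2 + A$ ($d{\left(A \right)} = \left(2 + 0\right) + A = 2 + A$)
$S{\left(Z,K \right)} = \frac{K}{Z} + \frac{2 + K}{K}$ ($S{\left(Z,K \right)} = \frac{2 + K}{K} + \frac{K}{Z} = \frac{K}{Z} + \frac{2 + K}{K}$)
$S{\left(13,21 \right)} \left(- \frac{17}{-15}\right) = \left(1 + \frac{2}{21} + \frac{21}{13}\right) \left(- \frac{17}{-15}\right) = \left(1 + 2 \cdot \frac{1}{21} + 21 \cdot \frac{1}{13}\right) \left(\left(-17\right) \left(- \frac{1}{15}\right)\right) = \left(1 + \frac{2}{21} + \frac{21}{13}\right) \frac{17}{15} = \frac{740}{273} \cdot \frac{17}{15} = \frac{2516}{819}$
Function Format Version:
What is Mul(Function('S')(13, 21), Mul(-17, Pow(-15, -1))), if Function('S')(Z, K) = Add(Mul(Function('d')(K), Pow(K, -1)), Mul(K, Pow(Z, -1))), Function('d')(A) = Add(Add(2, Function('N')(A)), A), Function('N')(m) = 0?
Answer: Rational(2516, 819) ≈ 3.0720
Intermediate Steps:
Function('d')(A) = Add(2, A) (Function('d')(A) = Add(Add(2, 0), A) = Add(2, A))
Function('S')(Z, K) = Add(Mul(K, Pow(Z, -1)), Mul(Pow(K, -1), Add(2, K))) (Function('S')(Z, K) = Add(Mul(Add(2, K), Pow(K, -1)), Mul(K, Pow(Z, -1))) = Add(Mul(Pow(K, -1), Add(2, K)), Mul(K, Pow(Z, -1))) = Add(Mul(K, Pow(Z, -1)), Mul(Pow(K, -1), Add(2, K))))
Mul(Function('S')(13, 21), Mul(-17, Pow(-15, -1))) = Mul(Add(1, Mul(2, Pow(21, -1)), Mul(21, Pow(13, -1))), Mul(-17, Pow(-15, -1))) = Mul(Add(1, Mul(2, Rational(1, 21)), Mul(21, Rational(1, 13))), Mul(-17, Rational(-1, 15))) = Mul(Add(1, Rational(2, 21), Rational(21, 13)), Rational(17, 15)) = Mul(Rational(740, 273), Rational(17, 15)) = Rational(2516, 819)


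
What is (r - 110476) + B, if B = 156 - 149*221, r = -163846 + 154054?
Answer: -153041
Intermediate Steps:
r = -9792
B = -32773 (B = 156 - 32929 = -32773)
(r - 110476) + B = (-9792 - 110476) - 32773 = -120268 - 32773 = -153041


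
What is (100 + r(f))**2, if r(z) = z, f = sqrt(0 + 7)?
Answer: (100 + sqrt(7))**2 ≈ 10536.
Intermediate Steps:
f = sqrt(7) ≈ 2.6458
(100 + r(f))**2 = (100 + sqrt(7))**2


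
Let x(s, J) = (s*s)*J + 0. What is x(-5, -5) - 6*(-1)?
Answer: -119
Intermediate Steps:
x(s, J) = J*s**2 (x(s, J) = s**2*J + 0 = J*s**2 + 0 = J*s**2)
x(-5, -5) - 6*(-1) = -5*(-5)**2 - 6*(-1) = -5*25 + 6 = -125 + 6 = -119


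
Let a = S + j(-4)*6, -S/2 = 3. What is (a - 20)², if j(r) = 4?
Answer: 4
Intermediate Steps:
S = -6 (S = -2*3 = -6)
a = 18 (a = -6 + 4*6 = -6 + 24 = 18)
(a - 20)² = (18 - 20)² = (-2)² = 4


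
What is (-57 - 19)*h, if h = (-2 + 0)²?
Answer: -304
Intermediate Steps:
h = 4 (h = (-2)² = 4)
(-57 - 19)*h = (-57 - 19)*4 = -76*4 = -304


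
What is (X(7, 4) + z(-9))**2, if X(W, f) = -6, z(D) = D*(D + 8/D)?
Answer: 6889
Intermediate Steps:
(X(7, 4) + z(-9))**2 = (-6 + (8 + (-9)**2))**2 = (-6 + (8 + 81))**2 = (-6 + 89)**2 = 83**2 = 6889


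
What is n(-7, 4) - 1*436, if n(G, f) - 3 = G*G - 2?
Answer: -386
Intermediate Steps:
n(G, f) = 1 + G² (n(G, f) = 3 + (G*G - 2) = 3 + (G² - 2) = 3 + (-2 + G²) = 1 + G²)
n(-7, 4) - 1*436 = (1 + (-7)²) - 1*436 = (1 + 49) - 436 = 50 - 436 = -386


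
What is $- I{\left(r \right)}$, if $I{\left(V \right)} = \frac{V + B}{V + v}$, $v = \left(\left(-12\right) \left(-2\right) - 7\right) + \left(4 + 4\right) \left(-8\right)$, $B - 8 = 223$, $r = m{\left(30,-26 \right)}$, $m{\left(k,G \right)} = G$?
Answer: $\frac{205}{73} \approx 2.8082$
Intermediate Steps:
$r = -26$
$B = 231$ ($B = 8 + 223 = 231$)
$v = -47$ ($v = \left(24 - 7\right) + 8 \left(-8\right) = 17 - 64 = -47$)
$I{\left(V \right)} = \frac{231 + V}{-47 + V}$ ($I{\left(V \right)} = \frac{V + 231}{V - 47} = \frac{231 + V}{-47 + V}$)
$- I{\left(r \right)} = - \frac{231 - 26}{-47 - 26} = - \frac{205}{-73} = - \frac{\left(-1\right) 205}{73} = \left(-1\right) \left(- \frac{205}{73}\right) = \frac{205}{73}$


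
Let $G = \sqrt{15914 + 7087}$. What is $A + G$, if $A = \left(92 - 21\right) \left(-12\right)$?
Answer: $-852 + \sqrt{23001} \approx -700.34$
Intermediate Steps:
$A = -852$ ($A = 71 \left(-12\right) = -852$)
$G = \sqrt{23001} \approx 151.66$
$A + G = -852 + \sqrt{23001}$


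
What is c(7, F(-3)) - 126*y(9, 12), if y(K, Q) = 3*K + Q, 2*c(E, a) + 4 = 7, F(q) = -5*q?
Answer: -9825/2 ≈ -4912.5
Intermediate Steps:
c(E, a) = 3/2 (c(E, a) = -2 + (½)*7 = -2 + 7/2 = 3/2)
y(K, Q) = Q + 3*K
c(7, F(-3)) - 126*y(9, 12) = 3/2 - 126*(12 + 3*9) = 3/2 - 126*(12 + 27) = 3/2 - 126*39 = 3/2 - 4914 = -9825/2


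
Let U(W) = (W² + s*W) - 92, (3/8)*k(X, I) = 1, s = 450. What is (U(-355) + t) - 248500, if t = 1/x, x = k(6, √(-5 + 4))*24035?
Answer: -54283912757/192280 ≈ -2.8232e+5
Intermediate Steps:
k(X, I) = 8/3 (k(X, I) = (8/3)*1 = 8/3)
x = 192280/3 (x = (8/3)*24035 = 192280/3 ≈ 64093.)
t = 3/192280 (t = 1/(192280/3) = 3/192280 ≈ 1.5602e-5)
U(W) = -92 + W² + 450*W (U(W) = (W² + 450*W) - 92 = -92 + W² + 450*W)
(U(-355) + t) - 248500 = ((-92 + (-355)² + 450*(-355)) + 3/192280) - 248500 = ((-92 + 126025 - 159750) + 3/192280) - 248500 = (-33817 + 3/192280) - 248500 = -6502332757/192280 - 248500 = -54283912757/192280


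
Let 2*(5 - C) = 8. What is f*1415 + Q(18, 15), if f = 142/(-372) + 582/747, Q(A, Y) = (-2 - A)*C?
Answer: 2790755/5146 ≈ 542.32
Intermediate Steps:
C = 1 (C = 5 - ½*8 = 5 - 4 = 1)
Q(A, Y) = -2 - A (Q(A, Y) = (-2 - A)*1 = -2 - A)
f = 2045/5146 (f = 142*(-1/372) + 582*(1/747) = -71/186 + 194/249 = 2045/5146 ≈ 0.39740)
f*1415 + Q(18, 15) = (2045/5146)*1415 + (-2 - 1*18) = 2893675/5146 + (-2 - 18) = 2893675/5146 - 20 = 2790755/5146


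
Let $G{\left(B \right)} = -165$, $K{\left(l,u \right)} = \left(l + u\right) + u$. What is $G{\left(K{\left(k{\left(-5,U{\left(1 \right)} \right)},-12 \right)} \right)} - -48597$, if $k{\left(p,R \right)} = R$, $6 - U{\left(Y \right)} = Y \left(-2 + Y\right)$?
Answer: $48432$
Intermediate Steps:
$U{\left(Y \right)} = 6 - Y \left(-2 + Y\right)$
$K{\left(l,u \right)} = l + 2 u$
$G{\left(K{\left(k{\left(-5,U{\left(1 \right)} \right)},-12 \right)} \right)} - -48597 = -165 - -48597 = -165 + 48597 = 48432$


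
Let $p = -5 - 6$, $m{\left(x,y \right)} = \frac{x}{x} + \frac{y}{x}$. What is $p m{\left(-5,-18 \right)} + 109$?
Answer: $\frac{292}{5} \approx 58.4$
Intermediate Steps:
$m{\left(x,y \right)} = 1 + \frac{y}{x}$
$p = -11$ ($p = -5 - 6 = -11$)
$p m{\left(-5,-18 \right)} + 109 = - 11 \frac{-5 - 18}{-5} + 109 = - 11 \left(\left(- \frac{1}{5}\right) \left(-23\right)\right) + 109 = \left(-11\right) \frac{23}{5} + 109 = - \frac{253}{5} + 109 = \frac{292}{5}$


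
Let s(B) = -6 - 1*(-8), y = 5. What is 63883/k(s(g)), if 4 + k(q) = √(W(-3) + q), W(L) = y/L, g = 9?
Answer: -766596/47 - 63883*√3/47 ≈ -18665.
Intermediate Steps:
s(B) = 2 (s(B) = -6 + 8 = 2)
W(L) = 5/L
k(q) = -4 + √(-5/3 + q) (k(q) = -4 + √(5/(-3) + q) = -4 + √(5*(-⅓) + q) = -4 + √(-5/3 + q))
63883/k(s(g)) = 63883/(-4 + √(-15 + 9*2)/3) = 63883/(-4 + √(-15 + 18)/3) = 63883/(-4 + √3/3)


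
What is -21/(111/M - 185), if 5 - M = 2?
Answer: 21/148 ≈ 0.14189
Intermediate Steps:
M = 3 (M = 5 - 1*2 = 5 - 2 = 3)
-21/(111/M - 185) = -21/(111/3 - 185) = -21/(111*(1/3) - 185) = -21/(37 - 185) = -21/(-148) = -21*(-1/148) = 21/148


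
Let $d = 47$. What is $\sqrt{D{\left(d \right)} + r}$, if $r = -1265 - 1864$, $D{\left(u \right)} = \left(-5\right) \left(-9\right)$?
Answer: $2 i \sqrt{771} \approx 55.534 i$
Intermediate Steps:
$D{\left(u \right)} = 45$
$r = -3129$
$\sqrt{D{\left(d \right)} + r} = \sqrt{45 - 3129} = \sqrt{-3084} = 2 i \sqrt{771}$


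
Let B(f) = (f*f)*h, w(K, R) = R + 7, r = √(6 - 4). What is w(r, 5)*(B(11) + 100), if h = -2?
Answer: -1704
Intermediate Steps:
r = √2 ≈ 1.4142
w(K, R) = 7 + R
B(f) = -2*f² (B(f) = (f*f)*(-2) = f²*(-2) = -2*f²)
w(r, 5)*(B(11) + 100) = (7 + 5)*(-2*11² + 100) = 12*(-2*121 + 100) = 12*(-242 + 100) = 12*(-142) = -1704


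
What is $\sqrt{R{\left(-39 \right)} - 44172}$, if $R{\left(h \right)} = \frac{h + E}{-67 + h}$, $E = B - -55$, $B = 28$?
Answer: $\frac{i \sqrt{124080314}}{53} \approx 210.17 i$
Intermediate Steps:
$E = 83$ ($E = 28 - -55 = 28 + 55 = 83$)
$R{\left(h \right)} = \frac{83 + h}{-67 + h}$ ($R{\left(h \right)} = \frac{h + 83}{-67 + h} = \frac{83 + h}{-67 + h}$)
$\sqrt{R{\left(-39 \right)} - 44172} = \sqrt{\frac{83 - 39}{-67 - 39} - 44172} = \sqrt{\frac{1}{-106} \cdot 44 - 44172} = \sqrt{\left(- \frac{1}{106}\right) 44 - 44172} = \sqrt{- \frac{22}{53} - 44172} = \sqrt{- \frac{2341138}{53}} = \frac{i \sqrt{124080314}}{53}$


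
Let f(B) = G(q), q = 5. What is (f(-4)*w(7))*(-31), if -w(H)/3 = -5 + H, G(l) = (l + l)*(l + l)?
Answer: 18600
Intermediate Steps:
G(l) = 4*l² (G(l) = (2*l)*(2*l) = 4*l²)
f(B) = 100 (f(B) = 4*5² = 4*25 = 100)
w(H) = 15 - 3*H (w(H) = -3*(-5 + H) = 15 - 3*H)
(f(-4)*w(7))*(-31) = (100*(15 - 3*7))*(-31) = (100*(15 - 21))*(-31) = (100*(-6))*(-31) = -600*(-31) = 18600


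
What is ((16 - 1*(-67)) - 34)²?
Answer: 2401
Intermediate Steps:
((16 - 1*(-67)) - 34)² = ((16 + 67) - 34)² = (83 - 34)² = 49² = 2401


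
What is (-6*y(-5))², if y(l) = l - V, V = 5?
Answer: 3600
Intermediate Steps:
y(l) = -5 + l (y(l) = l - 1*5 = l - 5 = -5 + l)
(-6*y(-5))² = (-6*(-5 - 5))² = (-6*(-10))² = 60² = 3600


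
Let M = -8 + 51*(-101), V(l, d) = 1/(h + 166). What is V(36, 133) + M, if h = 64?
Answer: -1186569/230 ≈ -5159.0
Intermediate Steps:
V(l, d) = 1/230 (V(l, d) = 1/(64 + 166) = 1/230)
M = -5159 (M = -8 - 5151 = -5159)
V(36, 133) + M = 1/230 - 5159 = -1186569/230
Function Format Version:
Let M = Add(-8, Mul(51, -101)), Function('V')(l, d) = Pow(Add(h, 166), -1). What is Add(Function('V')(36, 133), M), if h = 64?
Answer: Rational(-1186569, 230) ≈ -5159.0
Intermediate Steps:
Function('V')(l, d) = Rational(1, 230) (Function('V')(l, d) = Pow(Add(64, 166), -1) = Pow(230, -1) = Rational(1, 230))
M = -5159 (M = Add(-8, -5151) = -5159)
Add(Function('V')(36, 133), M) = Add(Rational(1, 230), -5159) = Rational(-1186569, 230)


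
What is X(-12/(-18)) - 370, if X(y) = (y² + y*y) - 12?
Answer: -3430/9 ≈ -381.11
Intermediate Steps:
X(y) = -12 + 2*y² (X(y) = (y² + y²) - 12 = 2*y² - 12 = -12 + 2*y²)
X(-12/(-18)) - 370 = (-12 + 2*(-12/(-18))²) - 370 = (-12 + 2*(-12*(-1/18))²) - 370 = (-12 + 2*(⅔)²) - 370 = (-12 + 2*(4/9)) - 370 = (-12 + 8/9) - 370 = -100/9 - 370 = -3430/9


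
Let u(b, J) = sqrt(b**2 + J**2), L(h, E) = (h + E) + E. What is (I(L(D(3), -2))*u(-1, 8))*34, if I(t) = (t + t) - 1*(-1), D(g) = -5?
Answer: -578*sqrt(65) ≈ -4660.0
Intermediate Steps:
L(h, E) = h + 2*E (L(h, E) = (E + h) + E = h + 2*E)
I(t) = 1 + 2*t (I(t) = 2*t + 1 = 1 + 2*t)
u(b, J) = sqrt(J**2 + b**2)
(I(L(D(3), -2))*u(-1, 8))*34 = ((1 + 2*(-5 + 2*(-2)))*sqrt(8**2 + (-1)**2))*34 = ((1 + 2*(-5 - 4))*sqrt(64 + 1))*34 = ((1 + 2*(-9))*sqrt(65))*34 = ((1 - 18)*sqrt(65))*34 = -17*sqrt(65)*34 = -578*sqrt(65)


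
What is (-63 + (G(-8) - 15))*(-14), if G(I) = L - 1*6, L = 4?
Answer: 1120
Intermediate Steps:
G(I) = -2 (G(I) = 4 - 1*6 = 4 - 6 = -2)
(-63 + (G(-8) - 15))*(-14) = (-63 + (-2 - 15))*(-14) = (-63 - 17)*(-14) = -80*(-14) = 1120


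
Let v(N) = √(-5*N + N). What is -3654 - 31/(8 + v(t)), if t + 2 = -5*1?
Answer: -32948/9 + 31*√7/18 ≈ -3656.3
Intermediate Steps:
t = -7 (t = -2 - 5*1 = -2 - 5 = -7)
v(N) = 2*√(-N) (v(N) = √(-4*N) = 2*√(-N))
-3654 - 31/(8 + v(t)) = -3654 - 31/(8 + 2*√(-1*(-7))) = -3654 - 31/(8 + 2*√7)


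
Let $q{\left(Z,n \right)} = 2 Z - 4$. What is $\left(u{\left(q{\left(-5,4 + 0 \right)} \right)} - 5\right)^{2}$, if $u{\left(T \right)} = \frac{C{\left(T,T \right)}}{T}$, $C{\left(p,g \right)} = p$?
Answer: $16$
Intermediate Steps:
$q{\left(Z,n \right)} = -4 + 2 Z$
$u{\left(T \right)} = 1$ ($u{\left(T \right)} = \frac{T}{T} = 1$)
$\left(u{\left(q{\left(-5,4 + 0 \right)} \right)} - 5\right)^{2} = \left(1 - 5\right)^{2} = \left(-4\right)^{2} = 16$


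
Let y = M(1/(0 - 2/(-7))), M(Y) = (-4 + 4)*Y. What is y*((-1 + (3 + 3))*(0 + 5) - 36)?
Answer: 0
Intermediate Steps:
M(Y) = 0 (M(Y) = 0*Y = 0)
y = 0
y*((-1 + (3 + 3))*(0 + 5) - 36) = 0*((-1 + (3 + 3))*(0 + 5) - 36) = 0*((-1 + 6)*5 - 36) = 0*(5*5 - 36) = 0*(25 - 36) = 0*(-11) = 0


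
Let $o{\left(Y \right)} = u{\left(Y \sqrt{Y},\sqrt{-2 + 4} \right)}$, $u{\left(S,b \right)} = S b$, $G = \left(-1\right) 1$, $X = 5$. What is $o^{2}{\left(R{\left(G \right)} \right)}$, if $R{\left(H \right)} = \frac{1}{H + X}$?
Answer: $\frac{1}{32} \approx 0.03125$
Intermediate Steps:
$G = -1$
$R{\left(H \right)} = \frac{1}{5 + H}$ ($R{\left(H \right)} = \frac{1}{H + 5} = \frac{1}{5 + H}$)
$o{\left(Y \right)} = \sqrt{2} Y^{\frac{3}{2}}$ ($o{\left(Y \right)} = Y \sqrt{Y} \sqrt{-2 + 4} = Y^{\frac{3}{2}} \sqrt{2} = \sqrt{2} Y^{\frac{3}{2}}$)
$o^{2}{\left(R{\left(G \right)} \right)} = \left(\sqrt{2} \left(\frac{1}{5 - 1}\right)^{\frac{3}{2}}\right)^{2} = \left(\sqrt{2} \left(\frac{1}{4}\right)^{\frac{3}{2}}\right)^{2} = \left(\frac{\sqrt{2}}{8}\right)^{2} = \frac{1}{32}$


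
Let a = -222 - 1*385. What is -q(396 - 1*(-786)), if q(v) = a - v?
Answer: 1789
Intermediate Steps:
a = -607 (a = -222 - 385 = -607)
q(v) = -607 - v
-q(396 - 1*(-786)) = -(-607 - (396 - 1*(-786))) = -(-607 - (396 + 786)) = -(-607 - 1*1182) = -(-607 - 1182) = -1*(-1789) = 1789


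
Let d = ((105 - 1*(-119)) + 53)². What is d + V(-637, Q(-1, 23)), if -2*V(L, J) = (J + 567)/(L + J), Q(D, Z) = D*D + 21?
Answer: 94377259/1230 ≈ 76730.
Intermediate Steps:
Q(D, Z) = 21 + D² (Q(D, Z) = D² + 21 = 21 + D²)
V(L, J) = -(567 + J)/(2*(J + L)) (V(L, J) = -(J + 567)/(2*(L + J)) = -(567 + J)/(2*(J + L)))
d = 76729 (d = ((105 + 119) + 53)² = (224 + 53)² = 277² = 76729)
d + V(-637, Q(-1, 23)) = 76729 + (-567 - (21 + (-1)²))/(2*((21 + (-1)²) - 637)) = 76729 + (-567 - (21 + 1))/(2*((21 + 1) - 637)) = 76729 + (-567 - 1*22)/(2*(22 - 637)) = 76729 + (½)*(-567 - 22)/(-615) = 76729 + (½)*(-1/615)*(-589) = 76729 + 589/1230 = 94377259/1230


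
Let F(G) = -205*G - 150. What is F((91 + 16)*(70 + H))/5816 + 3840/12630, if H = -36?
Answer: -78324073/612134 ≈ -127.95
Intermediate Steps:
F(G) = -150 - 205*G
F((91 + 16)*(70 + H))/5816 + 3840/12630 = (-150 - 205*(91 + 16)*(70 - 36))/5816 + 3840/12630 = (-150 - 21935*34)*(1/5816) + 3840*(1/12630) = (-150 - 205*3638)*(1/5816) + 128/421 = (-150 - 745790)*(1/5816) + 128/421 = -745940*1/5816 + 128/421 = -186485/1454 + 128/421 = -78324073/612134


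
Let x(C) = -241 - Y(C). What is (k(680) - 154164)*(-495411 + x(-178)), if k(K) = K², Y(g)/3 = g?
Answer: -152613191848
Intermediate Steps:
Y(g) = 3*g
x(C) = -241 - 3*C
(k(680) - 154164)*(-495411 + x(-178)) = (680² - 154164)*(-495411 + (-241 - 3*(-178))) = (462400 - 154164)*(-495411 + (-241 + 534)) = 308236*(-495411 + 293) = 308236*(-495118) = -152613191848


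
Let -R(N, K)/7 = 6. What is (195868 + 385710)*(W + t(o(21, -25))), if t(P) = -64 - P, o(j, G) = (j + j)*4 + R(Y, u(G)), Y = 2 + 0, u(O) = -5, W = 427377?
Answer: 248442561086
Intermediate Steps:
Y = 2
R(N, K) = -42 (R(N, K) = -7*6 = -42)
o(j, G) = -42 + 8*j (o(j, G) = (j + j)*4 - 42 = (2*j)*4 - 42 = 8*j - 42 = -42 + 8*j)
(195868 + 385710)*(W + t(o(21, -25))) = (195868 + 385710)*(427377 + (-64 - (-42 + 8*21))) = 581578*(427377 + (-64 - (-42 + 168))) = 581578*(427377 + (-64 - 1*126)) = 581578*(427377 + (-64 - 126)) = 581578*(427377 - 190) = 581578*427187 = 248442561086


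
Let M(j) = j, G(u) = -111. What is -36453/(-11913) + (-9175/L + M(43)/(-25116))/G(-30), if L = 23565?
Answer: 17759884767193/5797333313772 ≈ 3.0635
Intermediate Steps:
-36453/(-11913) + (-9175/L + M(43)/(-25116))/G(-30) = -36453/(-11913) + (-9175/23565 + 43/(-25116))/(-111) = -36453*(-1/11913) + (-9175*1/23565 + 43*(-1/25116))*(-1/111) = 12151/3971 + (-1835/4713 - 43/25116)*(-1/111) = 12151/3971 - 5143391/13152412*(-1/111) = 12151/3971 + 5143391/1459917732 = 17759884767193/5797333313772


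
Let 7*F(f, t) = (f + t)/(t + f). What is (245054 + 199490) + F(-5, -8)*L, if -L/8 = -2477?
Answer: 3131624/7 ≈ 4.4738e+5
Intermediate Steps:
L = 19816 (L = -8*(-2477) = 19816)
F(f, t) = ⅐ (F(f, t) = ((f + t)/(t + f))/7 = ((f + t)/(f + t))/7 = (⅐)*1 = ⅐)
(245054 + 199490) + F(-5, -8)*L = (245054 + 199490) + (⅐)*19816 = 444544 + 19816/7 = 3131624/7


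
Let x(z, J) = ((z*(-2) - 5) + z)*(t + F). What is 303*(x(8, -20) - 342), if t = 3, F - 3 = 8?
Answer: -158772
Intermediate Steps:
F = 11 (F = 3 + 8 = 11)
x(z, J) = -70 - 14*z (x(z, J) = ((z*(-2) - 5) + z)*(3 + 11) = ((-2*z - 5) + z)*14 = ((-5 - 2*z) + z)*14 = (-5 - z)*14 = -70 - 14*z)
303*(x(8, -20) - 342) = 303*((-70 - 14*8) - 342) = 303*((-70 - 112) - 342) = 303*(-182 - 342) = 303*(-524) = -158772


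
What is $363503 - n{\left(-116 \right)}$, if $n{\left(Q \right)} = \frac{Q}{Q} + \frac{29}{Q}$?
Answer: $\frac{1454009}{4} \approx 3.635 \cdot 10^{5}$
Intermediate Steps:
$n{\left(Q \right)} = 1 + \frac{29}{Q}$
$363503 - n{\left(-116 \right)} = 363503 - \frac{29 - 116}{-116} = 363503 - \left(- \frac{1}{116}\right) \left(-87\right) = 363503 - \frac{3}{4} = \frac{1454009}{4}$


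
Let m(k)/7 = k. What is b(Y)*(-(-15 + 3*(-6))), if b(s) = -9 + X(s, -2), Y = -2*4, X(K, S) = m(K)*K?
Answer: 14487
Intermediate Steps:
m(k) = 7*k
X(K, S) = 7*K² (X(K, S) = (7*K)*K = 7*K²)
Y = -8
b(s) = -9 + 7*s²
b(Y)*(-(-15 + 3*(-6))) = (-9 + 7*(-8)²)*(-(-15 + 3*(-6))) = (-9 + 7*64)*(-(-15 - 18)) = (-9 + 448)*(-1*(-33)) = 439*33 = 14487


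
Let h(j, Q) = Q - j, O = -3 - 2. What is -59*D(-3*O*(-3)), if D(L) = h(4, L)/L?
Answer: -2891/45 ≈ -64.244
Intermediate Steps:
O = -5
D(L) = (-4 + L)/L (D(L) = (L - 1*4)/L = (L - 4)/L = (-4 + L)/L)
-59*D(-3*O*(-3)) = -59*(-4 - 3*(-5)*(-3))/(-3*(-5)*(-3)) = -59*(-4 + 15*(-3))/(15*(-3)) = -59*(-4 - 45)/(-45) = -(-59)*(-49)/45 = -59*49/45 = -2891/45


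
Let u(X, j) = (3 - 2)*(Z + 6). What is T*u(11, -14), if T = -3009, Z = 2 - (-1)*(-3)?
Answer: -15045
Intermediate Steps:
Z = -1 (Z = 2 - 1*3 = 2 - 3 = -1)
u(X, j) = 5 (u(X, j) = (3 - 2)*(-1 + 6) = 1*5 = 5)
T*u(11, -14) = -3009*5 = -15045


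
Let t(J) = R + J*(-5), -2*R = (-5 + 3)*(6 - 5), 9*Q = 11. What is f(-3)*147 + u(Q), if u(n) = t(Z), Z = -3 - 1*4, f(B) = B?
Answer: -405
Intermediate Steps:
Q = 11/9 (Q = (1/9)*11 = 11/9 ≈ 1.2222)
R = 1 (R = -(-5 + 3)*(6 - 5)/2 = -(-1) = -1/2*(-2) = 1)
Z = -7 (Z = -3 - 4 = -7)
t(J) = 1 - 5*J (t(J) = 1 + J*(-5) = 1 - 5*J)
u(n) = 36 (u(n) = 1 - 5*(-7) = 1 + 35 = 36)
f(-3)*147 + u(Q) = -3*147 + 36 = -441 + 36 = -405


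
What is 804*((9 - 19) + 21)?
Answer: 8844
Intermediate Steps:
804*((9 - 19) + 21) = 804*(-10 + 21) = 804*11 = 8844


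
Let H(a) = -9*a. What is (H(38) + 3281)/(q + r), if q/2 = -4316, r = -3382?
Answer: -2939/12014 ≈ -0.24463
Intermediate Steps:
q = -8632 (q = 2*(-4316) = -8632)
(H(38) + 3281)/(q + r) = (-9*38 + 3281)/(-8632 - 3382) = (-342 + 3281)/(-12014) = 2939*(-1/12014) = -2939/12014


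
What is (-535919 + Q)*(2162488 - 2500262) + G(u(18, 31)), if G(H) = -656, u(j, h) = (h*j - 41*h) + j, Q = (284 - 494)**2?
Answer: 166123670250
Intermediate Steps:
Q = 44100 (Q = (-210)**2 = 44100)
u(j, h) = j - 41*h + h*j (u(j, h) = (-41*h + h*j) + j = j - 41*h + h*j)
(-535919 + Q)*(2162488 - 2500262) + G(u(18, 31)) = (-535919 + 44100)*(2162488 - 2500262) - 656 = -491819*(-337774) - 656 = 166123670906 - 656 = 166123670250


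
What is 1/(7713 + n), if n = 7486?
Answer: 1/15199 ≈ 6.5794e-5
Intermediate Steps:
1/(7713 + n) = 1/(7713 + 7486) = 1/15199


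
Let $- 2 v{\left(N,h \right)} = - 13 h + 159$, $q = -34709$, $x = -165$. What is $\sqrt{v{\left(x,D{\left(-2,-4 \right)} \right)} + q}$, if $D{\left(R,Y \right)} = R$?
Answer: $\frac{i \sqrt{139206}}{2} \approx 186.55 i$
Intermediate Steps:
$v{\left(N,h \right)} = - \frac{159}{2} + \frac{13 h}{2}$ ($v{\left(N,h \right)} = - \frac{- 13 h + 159}{2} = - \frac{159 - 13 h}{2} = - \frac{159}{2} + \frac{13 h}{2}$)
$\sqrt{v{\left(x,D{\left(-2,-4 \right)} \right)} + q} = \sqrt{\left(- \frac{159}{2} + \frac{13}{2} \left(-2\right)\right) - 34709} = \sqrt{\left(- \frac{159}{2} - 13\right) - 34709} = \sqrt{- \frac{185}{2} - 34709} = \sqrt{- \frac{69603}{2}} = \frac{i \sqrt{139206}}{2}$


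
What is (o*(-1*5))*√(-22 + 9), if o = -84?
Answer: 420*I*√13 ≈ 1514.3*I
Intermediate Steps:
(o*(-1*5))*√(-22 + 9) = (-(-84)*5)*√(-22 + 9) = (-84*(-5))*√(-13) = 420*(I*√13) = 420*I*√13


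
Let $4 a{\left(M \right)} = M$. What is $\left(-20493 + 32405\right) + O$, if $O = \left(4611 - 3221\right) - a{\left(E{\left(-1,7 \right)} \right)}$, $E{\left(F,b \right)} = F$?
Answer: $\frac{53209}{4} \approx 13302.0$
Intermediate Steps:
$a{\left(M \right)} = \frac{M}{4}$
$O = \frac{5561}{4}$ ($O = \left(4611 - 3221\right) - \frac{1}{4} \left(-1\right) = 1390 - - \frac{1}{4} = 1390 + \frac{1}{4} = \frac{5561}{4} \approx 1390.3$)
$\left(-20493 + 32405\right) + O = \left(-20493 + 32405\right) + \frac{5561}{4} = 11912 + \frac{5561}{4} = \frac{53209}{4}$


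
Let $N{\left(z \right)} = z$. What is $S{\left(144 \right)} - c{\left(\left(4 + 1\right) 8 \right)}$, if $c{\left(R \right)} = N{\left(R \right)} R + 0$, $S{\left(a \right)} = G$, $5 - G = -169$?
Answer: $-1426$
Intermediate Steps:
$G = 174$ ($G = 5 - -169 = 5 + 169 = 174$)
$S{\left(a \right)} = 174$
$c{\left(R \right)} = R^{2}$ ($c{\left(R \right)} = R R + 0 = R^{2} + 0 = R^{2}$)
$S{\left(144 \right)} - c{\left(\left(4 + 1\right) 8 \right)} = 174 - \left(\left(4 + 1\right) 8\right)^{2} = 174 - \left(5 \cdot 8\right)^{2} = 174 - 40^{2} = 174 - 1600 = -1426$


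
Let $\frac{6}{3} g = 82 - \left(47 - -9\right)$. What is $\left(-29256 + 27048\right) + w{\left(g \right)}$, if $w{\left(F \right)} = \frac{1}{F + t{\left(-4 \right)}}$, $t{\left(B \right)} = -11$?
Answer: $- \frac{4415}{2} \approx -2207.5$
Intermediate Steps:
$g = 13$ ($g = \frac{82 - \left(47 - -9\right)}{2} = \frac{82 - \left(47 + 9\right)}{2} = \frac{82 - 56}{2} = \frac{1}{2} \cdot 26 = 13$)
$w{\left(F \right)} = \frac{1}{-11 + F}$ ($w{\left(F \right)} = \frac{1}{F - 11} = \frac{1}{-11 + F}$)
$\left(-29256 + 27048\right) + w{\left(g \right)} = \left(-29256 + 27048\right) + \frac{1}{-11 + 13} = -2208 + \frac{1}{2} = - \frac{4415}{2}$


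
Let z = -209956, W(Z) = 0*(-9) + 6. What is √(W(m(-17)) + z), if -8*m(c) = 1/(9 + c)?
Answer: 5*I*√8398 ≈ 458.2*I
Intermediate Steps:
m(c) = -1/(8*(9 + c))
W(Z) = 6 (W(Z) = 0 + 6 = 6)
√(W(m(-17)) + z) = √(6 - 209956) = √(-209950) = 5*I*√8398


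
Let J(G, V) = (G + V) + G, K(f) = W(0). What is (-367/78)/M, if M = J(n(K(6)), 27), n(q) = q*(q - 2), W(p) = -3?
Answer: -367/4446 ≈ -0.082546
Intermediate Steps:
K(f) = -3
n(q) = q*(-2 + q)
J(G, V) = V + 2*G
M = 57 (M = 27 + 2*(-3*(-2 - 3)) = 27 + 2*(-3*(-5)) = 27 + 2*15 = 27 + 30 = 57)
(-367/78)/M = -367/78/57 = -367*1/78*(1/57) = -367/78*1/57 = -367/4446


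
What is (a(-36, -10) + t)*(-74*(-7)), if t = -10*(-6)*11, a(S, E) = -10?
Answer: 336700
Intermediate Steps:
t = 660 (t = 60*11 = 660)
(a(-36, -10) + t)*(-74*(-7)) = (-10 + 660)*(-74*(-7)) = 650*518 = 336700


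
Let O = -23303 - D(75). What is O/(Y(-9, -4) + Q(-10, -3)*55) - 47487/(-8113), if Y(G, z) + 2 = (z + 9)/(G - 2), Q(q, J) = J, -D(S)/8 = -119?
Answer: 750686673/4981382 ≈ 150.70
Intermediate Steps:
D(S) = 952 (D(S) = -8*(-119) = 952)
Y(G, z) = -2 + (9 + z)/(-2 + G) (Y(G, z) = -2 + (z + 9)/(G - 2) = -2 + (9 + z)/(-2 + G))
O = -24255 (O = -23303 - 1*952 = -23303 - 952 = -24255)
O/(Y(-9, -4) + Q(-10, -3)*55) - 47487/(-8113) = -24255/((13 - 4 - 2*(-9))/(-2 - 9) - 3*55) - 47487/(-8113) = -24255/((13 - 4 + 18)/(-11) - 165) - 47487*(-1/8113) = -24255/(-1/11*27 - 165) + 47487/8113 = -24255/(-27/11 - 165) + 47487/8113 = -24255/(-1842/11) + 47487/8113 = -24255*(-11/1842) + 47487/8113 = 88935/614 + 47487/8113 = 750686673/4981382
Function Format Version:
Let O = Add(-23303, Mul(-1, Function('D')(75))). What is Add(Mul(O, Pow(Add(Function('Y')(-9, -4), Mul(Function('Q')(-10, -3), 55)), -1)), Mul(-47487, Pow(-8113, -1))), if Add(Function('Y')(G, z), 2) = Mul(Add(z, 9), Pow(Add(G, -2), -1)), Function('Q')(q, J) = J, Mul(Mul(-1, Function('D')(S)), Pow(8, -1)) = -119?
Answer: Rational(750686673, 4981382) ≈ 150.70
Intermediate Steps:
Function('D')(S) = 952 (Function('D')(S) = Mul(-8, -119) = 952)
Function('Y')(G, z) = Add(-2, Mul(Pow(Add(-2, G), -1), Add(9, z))) (Function('Y')(G, z) = Add(-2, Mul(Add(z, 9), Pow(Add(G, -2), -1))) = Add(-2, Mul(Add(9, z), Pow(Add(-2, G), -1))) = Add(-2, Mul(Pow(Add(-2, G), -1), Add(9, z))))
O = -24255 (O = Add(-23303, Mul(-1, 952)) = Add(-23303, -952) = -24255)
Add(Mul(O, Pow(Add(Function('Y')(-9, -4), Mul(Function('Q')(-10, -3), 55)), -1)), Mul(-47487, Pow(-8113, -1))) = Add(Mul(-24255, Pow(Add(Mul(Pow(Add(-2, -9), -1), Add(13, -4, Mul(-2, -9))), Mul(-3, 55)), -1)), Mul(-47487, Pow(-8113, -1))) = Add(Mul(-24255, Pow(Add(Mul(Pow(-11, -1), Add(13, -4, 18)), -165), -1)), Mul(-47487, Rational(-1, 8113))) = Add(Mul(-24255, Pow(Add(Mul(Rational(-1, 11), 27), -165), -1)), Rational(47487, 8113)) = Add(Mul(-24255, Pow(Add(Rational(-27, 11), -165), -1)), Rational(47487, 8113)) = Add(Mul(-24255, Pow(Rational(-1842, 11), -1)), Rational(47487, 8113)) = Add(Mul(-24255, Rational(-11, 1842)), Rational(47487, 8113)) = Add(Rational(88935, 614), Rational(47487, 8113)) = Rational(750686673, 4981382)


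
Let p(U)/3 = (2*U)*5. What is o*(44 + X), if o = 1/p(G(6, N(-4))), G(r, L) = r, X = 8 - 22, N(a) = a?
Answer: ⅙ ≈ 0.16667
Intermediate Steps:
X = -14
p(U) = 30*U (p(U) = 3*((2*U)*5) = 3*(10*U) = 30*U)
o = 1/180 (o = 1/(30*6) = 1/180 ≈ 0.0055556)
o*(44 + X) = (44 - 14)/180 = (1/180)*30 = ⅙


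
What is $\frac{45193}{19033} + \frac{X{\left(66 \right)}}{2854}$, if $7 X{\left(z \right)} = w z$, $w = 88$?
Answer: $\frac{72386387}{27160091} \approx 2.6652$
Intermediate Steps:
$X{\left(z \right)} = \frac{88 z}{7}$
$\frac{45193}{19033} + \frac{X{\left(66 \right)}}{2854} = \frac{45193}{19033} + \frac{\frac{88}{7} \cdot 66}{2854} = 45193 \cdot \frac{1}{19033} + \frac{5808}{7} \cdot \frac{1}{2854} = \frac{45193}{19033} + \frac{2904}{9989} = \frac{72386387}{27160091}$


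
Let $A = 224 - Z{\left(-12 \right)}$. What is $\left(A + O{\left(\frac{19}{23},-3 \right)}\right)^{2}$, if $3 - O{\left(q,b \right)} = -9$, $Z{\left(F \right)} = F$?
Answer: $61504$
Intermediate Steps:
$O{\left(q,b \right)} = 12$ ($O{\left(q,b \right)} = 3 - -9 = 3 + 9 = 12$)
$A = 236$ ($A = 224 - -12 = 224 + 12 = 236$)
$\left(A + O{\left(\frac{19}{23},-3 \right)}\right)^{2} = \left(236 + 12\right)^{2} = 248^{2} = 61504$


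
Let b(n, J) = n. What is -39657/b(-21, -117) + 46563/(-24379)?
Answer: 321940060/170653 ≈ 1886.5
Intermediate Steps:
-39657/b(-21, -117) + 46563/(-24379) = -39657/(-21) + 46563/(-24379) = -39657*(-1/21) + 46563*(-1/24379) = 13219/7 - 46563/24379 = 321940060/170653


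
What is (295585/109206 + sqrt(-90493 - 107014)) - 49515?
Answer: -5407039505/109206 + I*sqrt(197507) ≈ -49512.0 + 444.42*I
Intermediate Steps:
(295585/109206 + sqrt(-90493 - 107014)) - 49515 = (295585*(1/109206) + sqrt(-197507)) - 49515 = (295585/109206 + I*sqrt(197507)) - 49515 = -5407039505/109206 + I*sqrt(197507)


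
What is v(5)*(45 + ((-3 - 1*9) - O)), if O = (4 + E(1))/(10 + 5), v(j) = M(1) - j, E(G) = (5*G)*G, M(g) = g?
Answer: -648/5 ≈ -129.60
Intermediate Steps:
E(G) = 5*G²
v(j) = 1 - j
O = ⅗ (O = (4 + 5*1²)/(10 + 5) = (4 + 5*1)/15 = (4 + 5)*(1/15) = 9*(1/15) = ⅗ ≈ 0.60000)
v(5)*(45 + ((-3 - 1*9) - O)) = (1 - 1*5)*(45 + ((-3 - 1*9) - 1*⅗)) = (1 - 5)*(45 + ((-3 - 9) - ⅗)) = -4*(45 + (-12 - ⅗)) = -4*(45 - 63/5) = -4*162/5 = -648/5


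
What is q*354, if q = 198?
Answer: 70092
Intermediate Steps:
q*354 = 198*354 = 70092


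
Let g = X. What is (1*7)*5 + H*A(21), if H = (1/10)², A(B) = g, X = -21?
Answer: 3479/100 ≈ 34.790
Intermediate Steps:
g = -21
A(B) = -21
H = 1/100 (H = (⅒)² = 1/100 ≈ 0.010000)
(1*7)*5 + H*A(21) = (1*7)*5 + (1/100)*(-21) = 7*5 - 21/100 = 35 - 21/100 = 3479/100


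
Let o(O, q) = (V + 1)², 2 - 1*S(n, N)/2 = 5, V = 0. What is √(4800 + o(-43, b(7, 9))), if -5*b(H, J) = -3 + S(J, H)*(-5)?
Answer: √4801 ≈ 69.289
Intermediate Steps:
S(n, N) = -6 (S(n, N) = 4 - 2*5 = 4 - 10 = -6)
b(H, J) = -27/5 (b(H, J) = -(-3 - 6*(-5))/5 = -(-3 + 30)/5 = -⅕*27 = -27/5)
o(O, q) = 1 (o(O, q) = (0 + 1)² = 1² = 1)
√(4800 + o(-43, b(7, 9))) = √(4800 + 1) = √4801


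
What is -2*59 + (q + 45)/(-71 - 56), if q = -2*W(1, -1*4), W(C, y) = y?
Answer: -15039/127 ≈ -118.42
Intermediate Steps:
q = 8 (q = -(-2)*4 = -2*(-4) = 8)
-2*59 + (q + 45)/(-71 - 56) = -2*59 + (8 + 45)/(-71 - 56) = -118 + 53/(-127) = -118 + 53*(-1/127) = -118 - 53/127 = -15039/127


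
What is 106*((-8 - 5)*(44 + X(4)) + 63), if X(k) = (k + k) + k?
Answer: -70490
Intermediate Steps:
X(k) = 3*k (X(k) = 2*k + k = 3*k)
106*((-8 - 5)*(44 + X(4)) + 63) = 106*((-8 - 5)*(44 + 3*4) + 63) = 106*(-13*(44 + 12) + 63) = 106*(-13*56 + 63) = 106*(-728 + 63) = 106*(-665) = -70490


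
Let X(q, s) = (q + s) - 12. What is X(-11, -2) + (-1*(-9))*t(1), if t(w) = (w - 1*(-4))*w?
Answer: 20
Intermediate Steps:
X(q, s) = -12 + q + s
t(w) = w*(4 + w) (t(w) = (w + 4)*w = (4 + w)*w = w*(4 + w))
X(-11, -2) + (-1*(-9))*t(1) = (-12 - 11 - 2) + (-1*(-9))*(1*(4 + 1)) = -25 + 9*(1*5) = -25 + 9*5 = -25 + 45 = 20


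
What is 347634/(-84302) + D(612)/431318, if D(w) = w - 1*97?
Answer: -74948693041/18180485018 ≈ -4.1225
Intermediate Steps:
D(w) = -97 + w (D(w) = w - 97 = -97 + w)
347634/(-84302) + D(612)/431318 = 347634/(-84302) + (-97 + 612)/431318 = 347634*(-1/84302) + 515*(1/431318) = -173817/42151 + 515/431318 = -74948693041/18180485018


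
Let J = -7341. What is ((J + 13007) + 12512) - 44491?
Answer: -26313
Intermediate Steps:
((J + 13007) + 12512) - 44491 = ((-7341 + 13007) + 12512) - 44491 = (5666 + 12512) - 44491 = 18178 - 44491 = -26313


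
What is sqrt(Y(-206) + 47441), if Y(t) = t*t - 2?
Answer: 5*sqrt(3595) ≈ 299.79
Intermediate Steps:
Y(t) = -2 + t**2 (Y(t) = t**2 - 2 = -2 + t**2)
sqrt(Y(-206) + 47441) = sqrt((-2 + (-206)**2) + 47441) = sqrt((-2 + 42436) + 47441) = sqrt(42434 + 47441) = sqrt(89875) = 5*sqrt(3595)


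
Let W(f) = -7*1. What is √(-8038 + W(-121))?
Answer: I*√8045 ≈ 89.694*I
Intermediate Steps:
W(f) = -7
√(-8038 + W(-121)) = √(-8038 - 7) = √(-8045) = I*√8045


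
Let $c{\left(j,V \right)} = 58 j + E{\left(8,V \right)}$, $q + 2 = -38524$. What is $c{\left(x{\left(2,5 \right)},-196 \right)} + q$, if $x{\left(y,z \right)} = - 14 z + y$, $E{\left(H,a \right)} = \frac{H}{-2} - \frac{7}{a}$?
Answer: $- \frac{1189271}{28} \approx -42474.0$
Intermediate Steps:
$E{\left(H,a \right)} = - \frac{7}{a} - \frac{H}{2}$ ($E{\left(H,a \right)} = H \left(- \frac{1}{2}\right) - \frac{7}{a} = - \frac{H}{2} - \frac{7}{a} = - \frac{7}{a} - \frac{H}{2}$)
$q = -38526$ ($q = -2 - 38524 = -38526$)
$x{\left(y,z \right)} = y - 14 z$
$c{\left(j,V \right)} = -4 - \frac{7}{V} + 58 j$ ($c{\left(j,V \right)} = 58 j - \left(4 + \frac{7}{V}\right) = -4 - \frac{7}{V} + 58 j$)
$c{\left(x{\left(2,5 \right)},-196 \right)} + q = \left(-4 - \frac{7}{-196} + 58 \left(2 - 70\right)\right) - 38526 = \left(-4 - - \frac{1}{28} + 58 \left(2 - 70\right)\right) - 38526 = \left(-4 + \frac{1}{28} + 58 \left(-68\right)\right) - 38526 = \left(-4 + \frac{1}{28} - 3944\right) - 38526 = - \frac{110543}{28} - 38526 = - \frac{1189271}{28}$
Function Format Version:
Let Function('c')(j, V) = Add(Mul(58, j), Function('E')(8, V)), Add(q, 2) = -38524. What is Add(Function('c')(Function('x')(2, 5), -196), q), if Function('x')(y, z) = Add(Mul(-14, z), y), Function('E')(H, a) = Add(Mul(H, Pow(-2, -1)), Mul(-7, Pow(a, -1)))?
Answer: Rational(-1189271, 28) ≈ -42474.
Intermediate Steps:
Function('E')(H, a) = Add(Mul(-7, Pow(a, -1)), Mul(Rational(-1, 2), H)) (Function('E')(H, a) = Add(Mul(H, Rational(-1, 2)), Mul(-7, Pow(a, -1))) = Add(Mul(Rational(-1, 2), H), Mul(-7, Pow(a, -1))) = Add(Mul(-7, Pow(a, -1)), Mul(Rational(-1, 2), H)))
q = -38526 (q = Add(-2, -38524) = -38526)
Function('x')(y, z) = Add(y, Mul(-14, z))
Function('c')(j, V) = Add(-4, Mul(-7, Pow(V, -1)), Mul(58, j)) (Function('c')(j, V) = Add(Mul(58, j), Add(Mul(-7, Pow(V, -1)), Mul(Rational(-1, 2), 8))) = Add(Mul(58, j), Add(Mul(-7, Pow(V, -1)), -4)) = Add(Mul(58, j), Add(-4, Mul(-7, Pow(V, -1)))) = Add(-4, Mul(-7, Pow(V, -1)), Mul(58, j)))
Add(Function('c')(Function('x')(2, 5), -196), q) = Add(Add(-4, Mul(-7, Pow(-196, -1)), Mul(58, Add(2, Mul(-14, 5)))), -38526) = Add(Add(-4, Mul(-7, Rational(-1, 196)), Mul(58, Add(2, -70))), -38526) = Add(Add(-4, Rational(1, 28), Mul(58, -68)), -38526) = Add(Add(-4, Rational(1, 28), -3944), -38526) = Add(Rational(-110543, 28), -38526) = Rational(-1189271, 28)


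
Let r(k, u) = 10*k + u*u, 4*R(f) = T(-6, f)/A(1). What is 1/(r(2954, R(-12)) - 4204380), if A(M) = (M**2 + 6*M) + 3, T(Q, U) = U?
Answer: -100/417483991 ≈ -2.3953e-7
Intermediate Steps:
A(M) = 3 + M**2 + 6*M
R(f) = f/40 (R(f) = (f/(3 + 1**2 + 6*1))/4 = (f/(3 + 1 + 6))/4 = (f/10)/4 = f/40)
r(k, u) = u**2 + 10*k (r(k, u) = 10*k + u**2 = u**2 + 10*k)
1/(r(2954, R(-12)) - 4204380) = 1/((((1/40)*(-12))**2 + 10*2954) - 4204380) = 1/(((-3/10)**2 + 29540) - 4204380) = 1/((9/100 + 29540) - 4204380) = 1/(2954009/100 - 4204380) = 1/(-417483991/100) = -100/417483991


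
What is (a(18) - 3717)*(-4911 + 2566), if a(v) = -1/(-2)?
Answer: 17430385/2 ≈ 8.7152e+6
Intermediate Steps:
a(v) = ½ (a(v) = -1*(-½) = ½)
(a(18) - 3717)*(-4911 + 2566) = (½ - 3717)*(-4911 + 2566) = -7433/2*(-2345) = 17430385/2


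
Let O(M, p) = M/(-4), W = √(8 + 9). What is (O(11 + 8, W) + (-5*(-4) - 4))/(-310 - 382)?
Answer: -45/2768 ≈ -0.016257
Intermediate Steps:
W = √17 ≈ 4.1231
O(M, p) = -M/4 (O(M, p) = M*(-¼) = -M/4)
(O(11 + 8, W) + (-5*(-4) - 4))/(-310 - 382) = (-(11 + 8)/4 + (-5*(-4) - 4))/(-310 - 382) = (-¼*19 + (20 - 4))/(-692) = (-19/4 + 16)*(-1/692) = (45/4)*(-1/692) = -45/2768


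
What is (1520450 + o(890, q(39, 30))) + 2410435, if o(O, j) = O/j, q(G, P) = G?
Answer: 153305405/39 ≈ 3.9309e+6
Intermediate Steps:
(1520450 + o(890, q(39, 30))) + 2410435 = (1520450 + 890/39) + 2410435 = 59298440/39 + 2410435 = 153305405/39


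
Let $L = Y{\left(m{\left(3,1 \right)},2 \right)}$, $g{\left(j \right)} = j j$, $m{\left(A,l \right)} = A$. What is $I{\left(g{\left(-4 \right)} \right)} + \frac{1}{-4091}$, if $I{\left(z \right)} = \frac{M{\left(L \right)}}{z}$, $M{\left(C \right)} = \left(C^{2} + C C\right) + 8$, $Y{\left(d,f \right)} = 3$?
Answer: $\frac{53175}{32728} \approx 1.6248$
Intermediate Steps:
$g{\left(j \right)} = j^{2}$
$L = 3$
$M{\left(C \right)} = 8 + 2 C^{2}$ ($M{\left(C \right)} = \left(C^{2} + C^{2}\right) + 8 = 2 C^{2} + 8 = 8 + 2 C^{2}$)
$I{\left(z \right)} = \frac{26}{z}$ ($I{\left(z \right)} = \frac{8 + 2 \cdot 3^{2}}{z} = \frac{8 + 2 \cdot 9}{z} = \frac{8 + 18}{z} = \frac{26}{z}$)
$I{\left(g{\left(-4 \right)} \right)} + \frac{1}{-4091} = \frac{26}{\left(-4\right)^{2}} + \frac{1}{-4091} = \frac{26}{16} - \frac{1}{4091} = 26 \cdot \frac{1}{16} - \frac{1}{4091} = \frac{13}{8} - \frac{1}{4091} = \frac{53175}{32728}$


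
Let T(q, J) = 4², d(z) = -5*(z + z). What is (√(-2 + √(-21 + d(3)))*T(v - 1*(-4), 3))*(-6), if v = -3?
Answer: -96*√(-2 + I*√51) ≈ -157.98 - 208.3*I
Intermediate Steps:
d(z) = -10*z
T(q, J) = 16
(√(-2 + √(-21 + d(3)))*T(v - 1*(-4), 3))*(-6) = (√(-2 + √(-21 - 10*3))*16)*(-6) = (√(-2 + √(-21 - 30))*16)*(-6) = (√(-2 + √(-51))*16)*(-6) = (√(-2 + I*√51)*16)*(-6) = (16*√(-2 + I*√51))*(-6) = -96*√(-2 + I*√51)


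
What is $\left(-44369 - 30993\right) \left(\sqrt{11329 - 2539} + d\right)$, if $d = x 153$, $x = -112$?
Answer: $1291403232 - 75362 \sqrt{8790} \approx 1.2843 \cdot 10^{9}$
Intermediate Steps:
$d = -17136$ ($d = \left(-112\right) 153 = -17136$)
$\left(-44369 - 30993\right) \left(\sqrt{11329 - 2539} + d\right) = \left(-44369 - 30993\right) \left(\sqrt{11329 - 2539} - 17136\right) = - 75362 \left(\sqrt{8790} - 17136\right) = - 75362 \left(-17136 + \sqrt{8790}\right) = 1291403232 - 75362 \sqrt{8790}$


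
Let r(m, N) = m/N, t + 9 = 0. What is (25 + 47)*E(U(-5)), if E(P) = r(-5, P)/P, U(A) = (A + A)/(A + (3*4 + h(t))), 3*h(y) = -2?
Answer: -722/5 ≈ -144.40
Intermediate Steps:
t = -9 (t = -9 + 0 = -9)
h(y) = -2/3 (h(y) = (1/3)*(-2) = -2/3)
U(A) = 2*A/(34/3 + A) (U(A) = (A + A)/(A + (3*4 - 2/3)) = (2*A)/(A + (12 - 2/3)) = (2*A)/(A + 34/3) = (2*A)/(34/3 + A) = 2*A/(34/3 + A))
E(P) = -5/P**2 (E(P) = (-5/P)/P = -5/P**2)
(25 + 47)*E(U(-5)) = (25 + 47)*(-5*(34 + 3*(-5))**2/900) = 72*(-5*(34 - 15)**2/900) = 72*(-5/(6*(-5)/19)**2) = 72*(-5/(6*(-5)*(1/19))**2) = 72*(-5/(-30/19)**2) = 72*(-5*361/900) = 72*(-361/180) = -722/5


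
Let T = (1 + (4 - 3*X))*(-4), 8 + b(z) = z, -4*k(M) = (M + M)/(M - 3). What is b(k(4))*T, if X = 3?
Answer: -160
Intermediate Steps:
k(M) = -M/(2*(-3 + M)) (k(M) = -(M + M)/(4*(M - 3)) = -2*M/(4*(-3 + M)) = -M/(2*(-3 + M)))
b(z) = -8 + z
T = 16 (T = (1 + (4 - 3*3))*(-4) = (1 + (4 - 9))*(-4) = (1 - 5)*(-4) = -4*(-4) = 16)
b(k(4))*T = (-8 - 1*4/(-6 + 2*4))*16 = (-8 - 1*4/(-6 + 8))*16 = (-8 - 1*4/2)*16 = (-8 - 1*4*½)*16 = (-8 - 2)*16 = -10*16 = -160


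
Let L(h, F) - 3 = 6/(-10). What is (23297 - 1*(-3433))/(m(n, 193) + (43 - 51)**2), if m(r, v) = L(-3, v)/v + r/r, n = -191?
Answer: 25794450/62737 ≈ 411.15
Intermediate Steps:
L(h, F) = 12/5 (L(h, F) = 3 + 6/(-10) = 3 + 6*(-1/10) = 3 - 3/5 = 12/5)
m(r, v) = 1 + 12/(5*v) (m(r, v) = 12/(5*v) + r/r = 12/(5*v) + 1 = 1 + 12/(5*v))
(23297 - 1*(-3433))/(m(n, 193) + (43 - 51)**2) = (23297 - 1*(-3433))/((12/5 + 193)/193 + (43 - 51)**2) = (23297 + 3433)/((1/193)*(977/5) + (-8)**2) = 26730/(977/965 + 64) = 26730/(62737/965) = 26730*(965/62737) = 25794450/62737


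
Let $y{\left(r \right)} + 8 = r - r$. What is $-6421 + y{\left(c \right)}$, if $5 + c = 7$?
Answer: $-6429$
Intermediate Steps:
$c = 2$ ($c = -5 + 7 = 2$)
$y{\left(r \right)} = -8$ ($y{\left(r \right)} = -8 + \left(r - r\right) = -8 + 0 = -8$)
$-6421 + y{\left(c \right)} = -6421 - 8 = -6429$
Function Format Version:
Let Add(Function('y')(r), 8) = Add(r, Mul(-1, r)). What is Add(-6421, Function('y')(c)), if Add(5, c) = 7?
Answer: -6429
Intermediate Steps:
c = 2 (c = Add(-5, 7) = 2)
Function('y')(r) = -8 (Function('y')(r) = Add(-8, Add(r, Mul(-1, r))) = Add(-8, 0) = -8)
Add(-6421, Function('y')(c)) = Add(-6421, -8) = -6429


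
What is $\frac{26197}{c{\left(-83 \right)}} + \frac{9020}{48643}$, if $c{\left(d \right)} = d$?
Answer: $- \frac{1273552011}{4037369} \approx -315.44$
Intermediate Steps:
$\frac{26197}{c{\left(-83 \right)}} + \frac{9020}{48643} = \frac{26197}{-83} + \frac{9020}{48643} = 26197 \left(- \frac{1}{83}\right) + 9020 \cdot \frac{1}{48643} = - \frac{26197}{83} + \frac{9020}{48643} = - \frac{1273552011}{4037369}$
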